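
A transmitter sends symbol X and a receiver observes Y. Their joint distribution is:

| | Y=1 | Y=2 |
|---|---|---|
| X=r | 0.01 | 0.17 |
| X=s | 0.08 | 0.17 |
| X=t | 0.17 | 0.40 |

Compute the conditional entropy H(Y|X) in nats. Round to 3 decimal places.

Chain rule: H(Y|X) = H(X,Y) − H(X).
Marginals: p(X) = (0.1800, 0.2500, 0.5700), p(Y) = (0.2600, 0.7400).
H(X,Y) = 1.5183 nats; H(X) = 0.9756 nats.
H(Y|X) = 1.5183 − 0.9756 = 0.543 nats.

0.543 nats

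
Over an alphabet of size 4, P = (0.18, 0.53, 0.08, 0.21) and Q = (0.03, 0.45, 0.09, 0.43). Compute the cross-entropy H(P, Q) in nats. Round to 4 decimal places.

1.4243 nats

H(P,Q) = −Σ p·ln q.
  −0.18·ln(0.03) = 0.63118
  −0.53·ln(0.45) = 0.42321
  −0.08·ln(0.09) = 0.19264
  −0.21·ln(0.43) = 0.17723
H(P,Q) = 1.4243 nats.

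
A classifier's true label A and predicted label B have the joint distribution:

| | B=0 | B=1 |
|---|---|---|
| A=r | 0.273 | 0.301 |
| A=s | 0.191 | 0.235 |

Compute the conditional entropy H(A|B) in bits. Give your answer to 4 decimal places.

Chain rule: H(A|B) = H(A,B) − H(B).
Marginals: p(A) = (0.5740, 0.4260), p(B) = (0.4640, 0.5360).
H(A,B) = 1.9799 bits; H(B) = 0.9963 bits.
H(A|B) = 1.9799 − 0.9963 = 0.9836 bits.

0.9836 bits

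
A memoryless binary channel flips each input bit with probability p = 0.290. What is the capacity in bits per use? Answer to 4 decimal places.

Binary symmetric channel: C = 1 − h₂(ε) where h₂ is the binary entropy function.
h₂(0.290) = −0.290·log₂0.290 − 0.710·log₂0.710 = 0.8687.
C = 1 − 0.8687 = 0.1313 bits per channel use.

0.1313 bits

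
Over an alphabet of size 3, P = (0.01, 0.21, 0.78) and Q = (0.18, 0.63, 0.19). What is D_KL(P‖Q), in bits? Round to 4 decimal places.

D(P‖Q) = Σ p·log₂(p/q).
  0.01·log₂(0.01/0.18) = -0.04170
  0.21·log₂(0.21/0.63) = -0.33284
  0.78·log₂(0.78/0.19) = 1.58923
D(P‖Q) = 1.2147 bits.

1.2147 bits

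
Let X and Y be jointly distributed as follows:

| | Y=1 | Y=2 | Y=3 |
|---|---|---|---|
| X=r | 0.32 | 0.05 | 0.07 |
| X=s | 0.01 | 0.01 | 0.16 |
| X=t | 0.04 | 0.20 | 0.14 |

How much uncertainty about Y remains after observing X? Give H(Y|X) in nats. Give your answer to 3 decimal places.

0.774 nats

Marginals: p(X) = (0.4400, 0.1800, 0.3800), p(Y) = (0.3700, 0.2600, 0.3700).
H(Y|X) = Σ p(X) · H(Y|X=·).
  X=r: p=0.4400, H(Y|X=r) = 0.7712
  X=s: p=0.1800, H(Y|X=s) = 0.4258
  X=t: p=0.3800, H(Y|X=t) = 0.9427
Weighted sum = 0.774 nats.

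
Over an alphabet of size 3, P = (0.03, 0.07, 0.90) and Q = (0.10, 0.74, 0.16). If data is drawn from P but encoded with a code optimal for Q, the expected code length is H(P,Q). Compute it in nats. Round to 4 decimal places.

H(P,Q) = −Σ p·ln q.
  −0.03·ln(0.10) = 0.06908
  −0.07·ln(0.74) = 0.02108
  −0.90·ln(0.16) = 1.64932
H(P,Q) = 1.7395 nats.

1.7395 nats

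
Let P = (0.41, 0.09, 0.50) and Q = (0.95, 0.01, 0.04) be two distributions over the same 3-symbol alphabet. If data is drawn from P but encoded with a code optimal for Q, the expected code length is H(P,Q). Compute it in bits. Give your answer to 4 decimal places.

H(P,Q) = −Σ p·log₂ q.
  −0.41·log₂(0.95) = 0.03034
  −0.09·log₂(0.01) = 0.59795
  −0.50·log₂(0.04) = 2.32193
H(P,Q) = 2.9502 bits.

2.9502 bits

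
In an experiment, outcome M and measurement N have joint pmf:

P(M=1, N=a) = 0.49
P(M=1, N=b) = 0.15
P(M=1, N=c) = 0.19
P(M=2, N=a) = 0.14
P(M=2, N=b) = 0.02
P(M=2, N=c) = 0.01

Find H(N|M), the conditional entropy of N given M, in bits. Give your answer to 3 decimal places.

Chain rule: H(N|M) = H(M,N) − H(M).
Marginals: p(M) = (0.8300, 0.1700), p(N) = (0.6300, 0.1700, 0.2000).
H(M,N) = 1.9465 bits; H(M) = 0.6577 bits.
H(N|M) = 1.9465 − 0.6577 = 1.289 bits.

1.289 bits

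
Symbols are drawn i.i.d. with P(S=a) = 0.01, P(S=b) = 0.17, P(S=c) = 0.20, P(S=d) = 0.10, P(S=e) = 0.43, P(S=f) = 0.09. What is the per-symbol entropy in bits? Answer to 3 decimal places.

H(S) = −Σ p·log₂ p.
  −(0.01)·log₂(0.01) = 0.0664
  −(0.17)·log₂(0.17) = 0.4346
  −(0.20)·log₂(0.20) = 0.4644
  −(0.10)·log₂(0.10) = 0.3322
  −(0.43)·log₂(0.43) = 0.5236
  −(0.09)·log₂(0.09) = 0.3127
Sum: 0.0664 + 0.4346 + 0.4644 + 0.3322 + 0.5236 + 0.3127 = 2.134 bits.

2.134 bits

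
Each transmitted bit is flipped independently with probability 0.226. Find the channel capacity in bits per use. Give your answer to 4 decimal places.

0.2290 bits

Binary symmetric channel: C = 1 − h₂(ε) where h₂ is the binary entropy function.
h₂(0.226) = −0.226·log₂0.226 − 0.774·log₂0.774 = 0.7710.
C = 1 − 0.7710 = 0.2290 bits per channel use.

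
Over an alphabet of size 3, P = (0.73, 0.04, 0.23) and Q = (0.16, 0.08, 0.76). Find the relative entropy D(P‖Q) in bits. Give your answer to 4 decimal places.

1.1620 bits

D(P‖Q) = Σ p·log₂(p/q).
  0.73·log₂(0.73/0.16) = 1.59857
  0.04·log₂(0.04/0.08) = -0.04000
  0.23·log₂(0.23/0.76) = -0.39660
D(P‖Q) = 1.1620 bits.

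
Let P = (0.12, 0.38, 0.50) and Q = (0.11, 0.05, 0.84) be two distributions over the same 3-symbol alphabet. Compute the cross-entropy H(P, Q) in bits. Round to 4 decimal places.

2.1502 bits

H(P,Q) = −Σ p·log₂ q.
  −0.12·log₂(0.11) = 0.38213
  −0.38·log₂(0.05) = 1.64233
  −0.50·log₂(0.84) = 0.12577
H(P,Q) = 2.1502 bits.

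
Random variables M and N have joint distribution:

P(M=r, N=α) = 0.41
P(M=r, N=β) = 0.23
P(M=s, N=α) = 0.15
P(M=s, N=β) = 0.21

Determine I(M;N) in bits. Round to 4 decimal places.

Marginals: p(M) = (0.6400, 0.3600), p(N) = (0.5600, 0.4400).
I(M;N) = H(M) + H(N) − H(M,N).
H(M) = 0.9427, H(N) = 0.9896, H(M,N) = 1.8984.
I(M;N) = 0.9427 + 0.9896 − 1.8984 = 0.0339 bits.

0.0339 bits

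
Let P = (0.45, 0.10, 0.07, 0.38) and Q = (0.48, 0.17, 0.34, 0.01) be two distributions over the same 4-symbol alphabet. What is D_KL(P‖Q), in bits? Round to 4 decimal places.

D(P‖Q) = Σ p·log₂(p/q).
  0.45·log₂(0.45/0.48) = -0.04190
  0.10·log₂(0.10/0.17) = -0.07655
  0.07·log₂(0.07/0.34) = -0.15961
  0.38·log₂(0.38/0.01) = 1.99421
D(P‖Q) = 1.7162 bits.

1.7162 bits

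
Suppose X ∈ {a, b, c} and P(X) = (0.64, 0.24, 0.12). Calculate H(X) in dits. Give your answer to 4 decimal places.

H(X) = −Σ p·log₁₀ p.
  −(0.64)·log₁₀(0.64) = 0.12404
  −(0.24)·log₁₀(0.24) = 0.14875
  −(0.12)·log₁₀(0.12) = 0.11050
Sum: 0.12404 + 0.14875 + 0.11050 = 0.3833 dits.

0.3833 dits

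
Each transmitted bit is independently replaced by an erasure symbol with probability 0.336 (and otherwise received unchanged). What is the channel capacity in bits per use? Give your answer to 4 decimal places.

0.6640 bits

Binary erasure channel: capacity C = 1 − ε.
C = 1 − 0.336 = 0.6640 bits per channel use.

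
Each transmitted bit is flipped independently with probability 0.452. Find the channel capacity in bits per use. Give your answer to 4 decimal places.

Binary symmetric channel: C = 1 − h₂(ε) where h₂ is the binary entropy function.
h₂(0.452) = −0.452·log₂0.452 − 0.548·log₂0.548 = 0.9933.
C = 1 − 0.9933 = 0.0067 bits per channel use.

0.0067 bits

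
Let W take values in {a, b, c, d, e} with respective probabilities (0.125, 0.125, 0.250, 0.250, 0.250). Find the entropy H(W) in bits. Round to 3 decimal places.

H(W) = −Σ p·log₂ p.
  −(0.125)·log₂(0.125) = 0.3750
  −(0.125)·log₂(0.125) = 0.3750
  −(0.250)·log₂(0.250) = 0.5000
  −(0.250)·log₂(0.250) = 0.5000
  −(0.250)·log₂(0.250) = 0.5000
Sum: 0.3750 + 0.3750 + 0.5000 + 0.5000 + 0.5000 = 2.250 bits.

2.250 bits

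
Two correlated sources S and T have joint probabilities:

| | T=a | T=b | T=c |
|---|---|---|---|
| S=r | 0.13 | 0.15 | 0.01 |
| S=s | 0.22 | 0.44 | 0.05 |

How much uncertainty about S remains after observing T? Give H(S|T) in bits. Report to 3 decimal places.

Chain rule: H(S|T) = H(S,T) − H(T).
Marginals: p(S) = (0.2900, 0.7100), p(T) = (0.3500, 0.5900, 0.0600).
H(S,T) = 2.0774 bits; H(T) = 1.2227 bits.
H(S|T) = 2.0774 − 1.2227 = 0.855 bits.

0.855 bits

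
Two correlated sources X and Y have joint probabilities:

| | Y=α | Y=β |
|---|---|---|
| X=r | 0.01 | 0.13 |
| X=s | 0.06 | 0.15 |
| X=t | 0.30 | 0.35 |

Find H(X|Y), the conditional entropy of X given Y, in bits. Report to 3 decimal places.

Chain rule: H(X|Y) = H(X,Y) − H(Y).
Marginals: p(X) = (0.1400, 0.2100, 0.6500), p(Y) = (0.3700, 0.6300).
H(X,Y) = 2.1544 bits; H(Y) = 0.9507 bits.
H(X|Y) = 2.1544 − 0.9507 = 1.204 bits.

1.204 bits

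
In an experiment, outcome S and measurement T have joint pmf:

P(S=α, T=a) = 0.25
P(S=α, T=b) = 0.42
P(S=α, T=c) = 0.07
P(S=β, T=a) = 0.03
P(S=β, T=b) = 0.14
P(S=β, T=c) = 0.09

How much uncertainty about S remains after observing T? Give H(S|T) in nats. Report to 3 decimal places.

0.520 nats

Chain rule: H(S|T) = H(S,T) − H(T).
Marginals: p(S) = (0.7400, 0.2600), p(T) = (0.2800, 0.5600, 0.1600).
H(S,T) = 1.4942 nats; H(T) = 0.9743 nats.
H(S|T) = 1.4942 − 0.9743 = 0.520 nats.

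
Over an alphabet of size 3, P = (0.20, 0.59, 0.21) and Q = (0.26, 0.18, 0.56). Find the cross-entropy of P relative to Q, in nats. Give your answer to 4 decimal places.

1.4029 nats

H(P,Q) = −Σ p·ln q.
  −0.20·ln(0.26) = 0.26941
  −0.59·ln(0.18) = 1.01173
  −0.21·ln(0.56) = 0.12176
H(P,Q) = 1.4029 nats.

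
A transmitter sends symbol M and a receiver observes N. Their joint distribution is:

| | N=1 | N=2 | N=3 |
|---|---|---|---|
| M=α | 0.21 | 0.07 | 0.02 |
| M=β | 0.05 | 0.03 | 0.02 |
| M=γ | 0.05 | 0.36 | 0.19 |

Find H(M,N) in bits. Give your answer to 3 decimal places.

H(M,N) = −Σ p(x,y)·log₂ p(x,y) over all 9 cells.
  cell (α,1): −0.21·log₂0.21 = 0.4728
  cell (α,2): −0.07·log₂0.07 = 0.2686
  cell (α,3): −0.02·log₂0.02 = 0.1129
  cell (β,1): −0.05·log₂0.05 = 0.2161
  cell (β,2): −0.03·log₂0.03 = 0.1518
  cell (β,3): −0.02·log₂0.02 = 0.1129
  cell (γ,1): −0.05·log₂0.05 = 0.2161
  cell (γ,2): −0.36·log₂0.36 = 0.5306
  cell (γ,3): −0.19·log₂0.19 = 0.4552
Sum = 2.537 bits.

2.537 bits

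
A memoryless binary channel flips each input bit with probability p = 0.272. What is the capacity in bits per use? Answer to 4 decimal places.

0.1557 bits

Binary symmetric channel: C = 1 − h₂(ε) where h₂ is the binary entropy function.
h₂(0.272) = −0.272·log₂0.272 − 0.728·log₂0.728 = 0.8443.
C = 1 − 0.8443 = 0.1557 bits per channel use.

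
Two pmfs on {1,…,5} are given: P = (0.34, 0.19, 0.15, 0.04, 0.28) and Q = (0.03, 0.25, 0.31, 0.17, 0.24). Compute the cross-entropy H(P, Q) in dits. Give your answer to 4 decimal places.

H(P,Q) = −Σ p·log₁₀ q.
  −0.34·log₁₀(0.03) = 0.51778
  −0.19·log₁₀(0.25) = 0.11439
  −0.15·log₁₀(0.31) = 0.07630
  −0.04·log₁₀(0.17) = 0.03078
  −0.28·log₁₀(0.24) = 0.17354
H(P,Q) = 0.9128 dits.

0.9128 dits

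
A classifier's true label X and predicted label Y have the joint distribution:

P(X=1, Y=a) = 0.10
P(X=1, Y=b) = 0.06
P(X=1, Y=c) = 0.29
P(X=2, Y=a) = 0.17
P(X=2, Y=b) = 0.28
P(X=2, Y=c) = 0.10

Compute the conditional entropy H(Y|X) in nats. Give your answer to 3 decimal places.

0.958 nats

Chain rule: H(Y|X) = H(X,Y) − H(X).
Marginals: p(X) = (0.4500, 0.5500), p(Y) = (0.2700, 0.3400, 0.3900).
H(X,Y) = 1.6460 nats; H(X) = 0.6881 nats.
H(Y|X) = 1.6460 − 0.6881 = 0.958 nats.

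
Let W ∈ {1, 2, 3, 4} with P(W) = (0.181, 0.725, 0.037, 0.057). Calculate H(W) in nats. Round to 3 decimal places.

H(W) = −Σ p·ln p.
  −(0.181)·ln(0.181) = 0.3094
  −(0.725)·ln(0.725) = 0.2331
  −(0.037)·ln(0.037) = 0.1220
  −(0.057)·ln(0.057) = 0.1633
Sum: 0.3094 + 0.2331 + 0.1220 + 0.1633 = 0.828 nats.

0.828 nats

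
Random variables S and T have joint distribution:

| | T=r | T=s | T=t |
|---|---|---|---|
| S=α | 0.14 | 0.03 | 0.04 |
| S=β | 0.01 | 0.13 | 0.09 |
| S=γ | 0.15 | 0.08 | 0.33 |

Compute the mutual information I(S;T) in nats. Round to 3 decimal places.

Marginals: p(S) = (0.2100, 0.2300, 0.5600), p(T) = (0.3000, 0.2400, 0.4600).
I(S;T) = Σ p(x,y)·ln[p(x,y)/(p(x)p(y))].
  (α,r): 0.14·ln(2.2222) = 0.1118
  (α,s): 0.03·ln(0.5952) = -0.0156
  (α,t): 0.04·ln(0.4141) = -0.0353
  (β,r): 0.01·ln(0.1449) = -0.0193
  (β,s): 0.13·ln(2.3551) = 0.1114
  (β,t): 0.09·ln(0.8507) = -0.0146
  (γ,r): 0.15·ln(0.8929) = -0.0170
  (γ,s): 0.08·ln(0.5952) = -0.0415
  (γ,t): 0.33·ln(1.2811) = 0.0817
Sum = 0.162 nats.

0.162 nats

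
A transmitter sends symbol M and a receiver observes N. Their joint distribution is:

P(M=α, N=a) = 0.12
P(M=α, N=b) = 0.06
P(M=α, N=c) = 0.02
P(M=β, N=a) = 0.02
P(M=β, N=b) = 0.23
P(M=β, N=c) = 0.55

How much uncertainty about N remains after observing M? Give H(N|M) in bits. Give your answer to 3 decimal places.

Marginals: p(M) = (0.2000, 0.8000), p(N) = (0.1400, 0.2900, 0.5700).
H(N|M) = Σ p(M) · H(N|M=·).
  M=α: p=0.2000, H(N|M=α) = 1.2955
  M=β: p=0.8000, H(N|M=β) = 1.0217
Weighted sum = 1.076 bits.

1.076 bits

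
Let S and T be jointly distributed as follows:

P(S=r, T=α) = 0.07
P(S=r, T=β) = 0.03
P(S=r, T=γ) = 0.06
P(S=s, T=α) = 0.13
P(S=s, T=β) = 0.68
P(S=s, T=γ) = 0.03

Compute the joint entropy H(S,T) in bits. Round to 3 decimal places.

H(S,T) = −Σ p(x,y)·log₂ p(x,y) over all 6 cells.
  cell (r,α): −0.07·log₂0.07 = 0.2686
  cell (r,β): −0.03·log₂0.03 = 0.1518
  cell (r,γ): −0.06·log₂0.06 = 0.2435
  cell (s,α): −0.13·log₂0.13 = 0.3826
  cell (s,β): −0.68·log₂0.68 = 0.3783
  cell (s,γ): −0.03·log₂0.03 = 0.1518
Sum = 1.577 bits.

1.577 bits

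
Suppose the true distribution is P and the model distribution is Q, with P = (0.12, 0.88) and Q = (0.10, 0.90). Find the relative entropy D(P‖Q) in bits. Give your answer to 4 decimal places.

0.0030 bits

D(P‖Q) = Σ p·log₂(p/q).
  0.12·log₂(0.12/0.10) = 0.03156
  0.88·log₂(0.88/0.90) = -0.02853
D(P‖Q) = 0.0030 bits.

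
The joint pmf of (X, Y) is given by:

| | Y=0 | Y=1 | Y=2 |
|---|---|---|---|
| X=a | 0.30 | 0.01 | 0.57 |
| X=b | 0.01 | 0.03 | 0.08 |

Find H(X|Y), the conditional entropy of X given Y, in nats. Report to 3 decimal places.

Chain rule: H(X|Y) = H(X,Y) − H(Y).
Marginals: p(X) = (0.8800, 0.1200), p(Y) = (0.3100, 0.0400, 0.6500).
H(X,Y) = 1.0810 nats; H(Y) = 0.7718 nats.
H(X|Y) = 1.0810 − 0.7718 = 0.309 nats.

0.309 nats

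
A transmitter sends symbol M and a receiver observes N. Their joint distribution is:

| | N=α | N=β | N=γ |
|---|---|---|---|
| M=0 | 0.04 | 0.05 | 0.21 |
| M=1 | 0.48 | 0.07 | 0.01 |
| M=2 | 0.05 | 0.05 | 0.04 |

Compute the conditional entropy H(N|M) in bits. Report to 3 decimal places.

0.949 bits

Chain rule: H(N|M) = H(M,N) − H(M).
Marginals: p(M) = (0.3000, 0.5600, 0.1400), p(N) = (0.5700, 0.1700, 0.2600).
H(M,N) = 2.3359 bits; H(M) = 1.3866 bits.
H(N|M) = 2.3359 − 1.3866 = 0.949 bits.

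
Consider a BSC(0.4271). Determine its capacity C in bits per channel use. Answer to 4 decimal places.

Binary symmetric channel: C = 1 − h₂(ε) where h₂ is the binary entropy function.
h₂(0.4271) = −0.4271·log₂0.4271 − 0.5729·log₂0.5729 = 0.9846.
C = 1 − 0.9846 = 0.0154 bits per channel use.

0.0154 bits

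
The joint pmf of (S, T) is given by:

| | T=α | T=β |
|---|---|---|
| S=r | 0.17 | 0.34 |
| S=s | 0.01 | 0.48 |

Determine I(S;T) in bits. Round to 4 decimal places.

Marginals: p(S) = (0.5100, 0.4900), p(T) = (0.1800, 0.8200).
I(S;T) = H(S) + H(T) − H(S,T).
H(S) = 0.9997, H(T) = 0.6801, H(S,T) = 1.5385.
I(S;T) = 0.9997 + 0.6801 − 1.5385 = 0.1413 bits.

0.1413 bits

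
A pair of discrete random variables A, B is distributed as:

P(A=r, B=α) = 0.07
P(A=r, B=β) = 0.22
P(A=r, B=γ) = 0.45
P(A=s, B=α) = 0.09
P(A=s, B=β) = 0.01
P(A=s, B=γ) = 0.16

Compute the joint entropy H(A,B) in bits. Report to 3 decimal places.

H(A,B) = −Σ p(x,y)·log₂ p(x,y) over all 6 cells.
  cell (r,α): −0.07·log₂0.07 = 0.2686
  cell (r,β): −0.22·log₂0.22 = 0.4806
  cell (r,γ): −0.45·log₂0.45 = 0.5184
  cell (s,α): −0.09·log₂0.09 = 0.3127
  cell (s,β): −0.01·log₂0.01 = 0.0664
  cell (s,γ): −0.16·log₂0.16 = 0.4230
Sum = 2.070 bits.

2.070 bits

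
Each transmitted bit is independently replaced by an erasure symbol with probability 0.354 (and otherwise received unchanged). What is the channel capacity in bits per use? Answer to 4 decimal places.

0.6460 bits

Binary erasure channel: capacity C = 1 − ε.
C = 1 − 0.354 = 0.6460 bits per channel use.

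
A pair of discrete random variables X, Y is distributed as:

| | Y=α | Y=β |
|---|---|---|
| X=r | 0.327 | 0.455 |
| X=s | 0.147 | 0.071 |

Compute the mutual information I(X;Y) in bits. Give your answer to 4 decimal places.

0.0327 bits

Marginals: p(X) = (0.7820, 0.2180), p(Y) = (0.4740, 0.5260).
I(X;Y) = H(X) + H(Y) − H(X,Y).
H(X) = 0.7565, H(Y) = 0.9980, H(X,Y) = 1.7218.
I(X;Y) = 0.7565 + 0.9980 − 1.7218 = 0.0327 bits.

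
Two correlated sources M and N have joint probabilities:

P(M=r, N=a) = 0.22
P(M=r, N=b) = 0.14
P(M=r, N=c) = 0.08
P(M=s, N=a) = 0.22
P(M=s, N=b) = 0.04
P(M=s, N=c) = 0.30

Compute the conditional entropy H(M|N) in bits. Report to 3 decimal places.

Chain rule: H(M|N) = H(M,N) − H(N).
Marginals: p(M) = (0.4400, 0.5600), p(N) = (0.4400, 0.1800, 0.3800).
H(M,N) = 2.3566 bits; H(N) = 1.4969 bits.
H(M|N) = 2.3566 − 1.4969 = 0.860 bits.

0.860 bits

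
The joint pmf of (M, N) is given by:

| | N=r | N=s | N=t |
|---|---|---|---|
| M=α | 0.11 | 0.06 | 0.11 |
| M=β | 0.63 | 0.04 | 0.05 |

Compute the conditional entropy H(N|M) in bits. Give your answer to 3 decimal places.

Chain rule: H(N|M) = H(M,N) − H(M).
Marginals: p(M) = (0.2800, 0.7200), p(N) = (0.7400, 0.1000, 0.1600).
H(M,N) = 1.7659 bits; H(M) = 0.8555 bits.
H(N|M) = 1.7659 − 0.8555 = 0.910 bits.

0.910 bits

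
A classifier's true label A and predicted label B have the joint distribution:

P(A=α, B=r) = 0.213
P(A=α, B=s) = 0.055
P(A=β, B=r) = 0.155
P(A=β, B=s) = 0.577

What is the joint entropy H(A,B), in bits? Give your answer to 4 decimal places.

1.5800 bits

H(A,B) = −Σ p(x,y)·log₂ p(x,y) over all 4 cells.
  cell (α,r): −0.213·log₂0.213 = 0.47522
  cell (α,s): −0.055·log₂0.055 = 0.23014
  cell (β,r): −0.155·log₂0.155 = 0.41690
  cell (β,s): −0.577·log₂0.577 = 0.45777
Sum = 1.5800 bits.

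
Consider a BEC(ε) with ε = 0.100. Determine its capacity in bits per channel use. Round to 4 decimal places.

Binary erasure channel: capacity C = 1 − ε.
C = 1 − 0.100 = 0.9000 bits per channel use.

0.9000 bits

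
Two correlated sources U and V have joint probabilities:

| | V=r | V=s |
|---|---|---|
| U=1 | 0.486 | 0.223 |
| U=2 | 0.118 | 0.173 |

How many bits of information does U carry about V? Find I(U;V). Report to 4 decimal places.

Marginals: p(U) = (0.7090, 0.2910), p(V) = (0.6040, 0.3960).
I(U;V) = H(U) + H(V) − H(U,V).
H(U) = 0.8700, H(V) = 0.9686, H(U,V) = 1.7904.
I(U;V) = 0.8700 + 0.9686 − 1.7904 = 0.0482 bits.

0.0482 bits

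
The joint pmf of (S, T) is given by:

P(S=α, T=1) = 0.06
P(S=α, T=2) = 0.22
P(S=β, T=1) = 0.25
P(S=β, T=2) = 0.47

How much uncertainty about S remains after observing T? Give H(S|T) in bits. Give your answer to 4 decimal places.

0.8429 bits

Marginals: p(S) = (0.2800, 0.7200), p(T) = (0.3100, 0.6900).
H(S|T) = Σ p(T) · H(S|T=·).
  T=1: p=0.3100, H(S|T=1) = 0.7088
  T=2: p=0.6900, H(S|T=2) = 0.9031
Weighted sum = 0.8429 bits.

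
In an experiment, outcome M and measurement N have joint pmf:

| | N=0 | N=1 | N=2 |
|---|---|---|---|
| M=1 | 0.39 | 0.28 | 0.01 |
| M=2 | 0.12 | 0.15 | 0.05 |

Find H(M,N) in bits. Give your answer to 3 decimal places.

H(M,N) = −Σ p(x,y)·log₂ p(x,y) over all 6 cells.
  cell (1,0): −0.39·log₂0.39 = 0.5298
  cell (1,1): −0.28·log₂0.28 = 0.5142
  cell (1,2): −0.01·log₂0.01 = 0.0664
  cell (2,0): −0.12·log₂0.12 = 0.3671
  cell (2,1): −0.15·log₂0.15 = 0.4105
  cell (2,2): −0.05·log₂0.05 = 0.2161
Sum = 2.104 bits.

2.104 bits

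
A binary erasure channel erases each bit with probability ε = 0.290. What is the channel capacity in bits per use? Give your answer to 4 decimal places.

Binary erasure channel: capacity C = 1 − ε.
C = 1 − 0.290 = 0.7100 bits per channel use.

0.7100 bits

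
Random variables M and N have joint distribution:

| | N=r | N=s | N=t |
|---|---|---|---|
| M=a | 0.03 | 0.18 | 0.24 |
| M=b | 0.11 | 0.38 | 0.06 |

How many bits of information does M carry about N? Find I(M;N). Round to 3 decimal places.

Marginals: p(M) = (0.4500, 0.5500), p(N) = (0.1400, 0.5600, 0.3000).
I(M;N) = H(M) + H(N) − H(M,N).
H(M) = 0.9928, H(N) = 1.3866, H(M,N) = 2.2155.
I(M;N) = 0.9928 + 1.3866 − 2.2155 = 0.164 bits.

0.164 bits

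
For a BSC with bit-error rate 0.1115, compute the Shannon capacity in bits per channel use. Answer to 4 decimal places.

0.4956 bits

Binary symmetric channel: C = 1 − h₂(ε) where h₂ is the binary entropy function.
h₂(0.1115) = −0.1115·log₂0.1115 − 0.8885·log₂0.8885 = 0.5044.
C = 1 − 0.5044 = 0.4956 bits per channel use.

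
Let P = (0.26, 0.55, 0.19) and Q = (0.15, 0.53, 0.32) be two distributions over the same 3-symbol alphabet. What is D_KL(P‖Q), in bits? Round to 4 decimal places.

0.0928 bits

D(P‖Q) = Σ p·log₂(p/q).
  0.26·log₂(0.26/0.15) = 0.20632
  0.55·log₂(0.55/0.53) = 0.02939
  0.19·log₂(0.19/0.32) = -0.14289
D(P‖Q) = 0.0928 bits.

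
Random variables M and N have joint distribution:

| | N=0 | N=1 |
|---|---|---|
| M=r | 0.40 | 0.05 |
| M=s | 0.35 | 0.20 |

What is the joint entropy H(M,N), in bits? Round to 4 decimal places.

1.7394 bits

H(M,N) = −Σ p(x,y)·log₂ p(x,y) over all 4 cells.
  cell (r,0): −0.40·log₂0.40 = 0.52877
  cell (r,1): −0.05·log₂0.05 = 0.21610
  cell (s,0): −0.35·log₂0.35 = 0.53010
  cell (s,1): −0.20·log₂0.20 = 0.46439
Sum = 1.7394 bits.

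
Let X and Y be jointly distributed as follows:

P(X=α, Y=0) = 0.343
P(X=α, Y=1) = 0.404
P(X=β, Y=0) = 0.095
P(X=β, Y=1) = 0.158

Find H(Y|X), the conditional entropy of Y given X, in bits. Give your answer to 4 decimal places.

0.9850 bits

Chain rule: H(Y|X) = H(X,Y) − H(X).
Marginals: p(X) = (0.7470, 0.2530), p(Y) = (0.4380, 0.5620).
H(X,Y) = 1.8010 bits; H(X) = 0.8160 bits.
H(Y|X) = 1.8010 − 0.8160 = 0.9850 bits.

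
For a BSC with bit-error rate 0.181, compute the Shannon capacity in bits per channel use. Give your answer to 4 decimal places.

Binary symmetric channel: C = 1 − h₂(ε) where h₂ is the binary entropy function.
h₂(0.181) = −0.181·log₂0.181 − 0.819·log₂0.819 = 0.6823.
C = 1 − 0.6823 = 0.3177 bits per channel use.

0.3177 bits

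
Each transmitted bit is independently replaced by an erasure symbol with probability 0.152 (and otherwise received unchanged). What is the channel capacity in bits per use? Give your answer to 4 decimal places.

Binary erasure channel: capacity C = 1 − ε.
C = 1 − 0.152 = 0.8480 bits per channel use.

0.8480 bits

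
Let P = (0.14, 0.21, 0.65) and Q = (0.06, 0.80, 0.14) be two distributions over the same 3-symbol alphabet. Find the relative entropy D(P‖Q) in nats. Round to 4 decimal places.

D(P‖Q) = Σ p·ln(p/q).
  0.14·ln(0.14/0.06) = 0.11862
  0.21·ln(0.21/0.80) = -0.28088
  0.65·ln(0.65/0.14) = 0.99796
D(P‖Q) = 0.8357 nats.

0.8357 nats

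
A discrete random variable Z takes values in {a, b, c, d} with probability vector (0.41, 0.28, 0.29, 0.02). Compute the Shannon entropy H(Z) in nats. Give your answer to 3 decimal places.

H(Z) = −Σ p·ln p.
  −(0.41)·ln(0.41) = 0.3656
  −(0.28)·ln(0.28) = 0.3564
  −(0.29)·ln(0.29) = 0.3590
  −(0.02)·ln(0.02) = 0.0782
Sum: 0.3656 + 0.3564 + 0.3590 + 0.0782 = 1.159 nats.

1.159 nats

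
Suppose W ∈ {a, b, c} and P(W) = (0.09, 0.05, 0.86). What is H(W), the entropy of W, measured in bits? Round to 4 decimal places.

0.7159 bits

H(W) = −Σ p·log₂ p.
  −(0.09)·log₂(0.09) = 0.31265
  −(0.05)·log₂(0.05) = 0.21610
  −(0.86)·log₂(0.86) = 0.18713
Sum: 0.31265 + 0.21610 + 0.18713 = 0.7159 bits.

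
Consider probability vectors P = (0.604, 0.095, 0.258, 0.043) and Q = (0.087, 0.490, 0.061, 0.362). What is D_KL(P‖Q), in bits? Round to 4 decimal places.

D(P‖Q) = Σ p·log₂(p/q).
  0.604·log₂(0.604/0.087) = 1.68846
  0.095·log₂(0.095/0.490) = -0.22484
  0.258·log₂(0.258/0.061) = 0.53677
  0.043·log₂(0.043/0.362) = -0.13216
D(P‖Q) = 1.8682 bits.

1.8682 bits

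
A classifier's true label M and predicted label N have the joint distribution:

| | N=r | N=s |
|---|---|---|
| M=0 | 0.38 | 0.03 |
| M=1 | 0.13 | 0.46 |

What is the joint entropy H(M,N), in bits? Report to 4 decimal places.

1.5802 bits

H(M,N) = −Σ p(x,y)·log₂ p(x,y) over all 4 cells.
  cell (0,r): −0.38·log₂0.38 = 0.53045
  cell (0,s): −0.03·log₂0.03 = 0.15177
  cell (1,r): −0.13·log₂0.13 = 0.38264
  cell (1,s): −0.46·log₂0.46 = 0.51534
Sum = 1.5802 bits.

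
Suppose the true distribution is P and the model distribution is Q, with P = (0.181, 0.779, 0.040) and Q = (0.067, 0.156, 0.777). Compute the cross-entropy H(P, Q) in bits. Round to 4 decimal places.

2.8084 bits

H(P,Q) = −Σ p·log₂ q.
  −0.181·log₂(0.067) = 0.70584
  −0.779·log₂(0.156) = 2.08802
  −0.040·log₂(0.777) = 0.01456
H(P,Q) = 2.8084 bits.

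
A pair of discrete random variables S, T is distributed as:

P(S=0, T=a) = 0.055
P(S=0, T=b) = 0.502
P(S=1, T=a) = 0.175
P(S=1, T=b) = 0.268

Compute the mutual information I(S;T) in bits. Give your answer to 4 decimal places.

0.0902 bits

Marginals: p(S) = (0.5570, 0.4430), p(T) = (0.2300, 0.7700).
I(S;T) = H(S) + H(T) − H(S,T).
H(S) = 0.9906, H(T) = 0.7780, H(S,T) = 1.6784.
I(S;T) = 0.9906 + 0.7780 − 1.6784 = 0.0902 bits.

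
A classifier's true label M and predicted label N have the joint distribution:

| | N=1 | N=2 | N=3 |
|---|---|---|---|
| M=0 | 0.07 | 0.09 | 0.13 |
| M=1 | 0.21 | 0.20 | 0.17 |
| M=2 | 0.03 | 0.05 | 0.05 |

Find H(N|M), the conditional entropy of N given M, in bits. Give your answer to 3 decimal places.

Marginals: p(M) = (0.2900, 0.5800, 0.1300), p(N) = (0.3100, 0.3400, 0.3500).
H(N|M) = Σ p(M) · H(N|M=·).
  M=0: p=0.2900, H(N|M=0) = 1.5378
  M=1: p=0.5800, H(N|M=1) = 1.5793
  M=2: p=0.1300, H(N|M=2) = 1.5486
Weighted sum = 1.563 bits.

1.563 bits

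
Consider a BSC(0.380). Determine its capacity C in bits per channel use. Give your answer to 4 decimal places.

Binary symmetric channel: C = 1 − h₂(ε) where h₂ is the binary entropy function.
h₂(0.380) = −0.380·log₂0.380 − 0.620·log₂0.620 = 0.9580.
C = 1 − 0.9580 = 0.0420 bits per channel use.

0.0420 bits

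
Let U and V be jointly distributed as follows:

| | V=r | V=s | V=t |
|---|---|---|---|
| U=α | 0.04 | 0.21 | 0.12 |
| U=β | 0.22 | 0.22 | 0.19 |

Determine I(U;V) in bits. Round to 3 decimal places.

0.061 bits

Marginals: p(U) = (0.3700, 0.6300), p(V) = (0.2600, 0.4300, 0.3100).
I(U;V) = H(U) + H(V) − H(U,V).
H(U) = 0.9507, H(V) = 1.5526, H(U,V) = 2.4420.
I(U;V) = 0.9507 + 1.5526 − 2.4420 = 0.061 bits.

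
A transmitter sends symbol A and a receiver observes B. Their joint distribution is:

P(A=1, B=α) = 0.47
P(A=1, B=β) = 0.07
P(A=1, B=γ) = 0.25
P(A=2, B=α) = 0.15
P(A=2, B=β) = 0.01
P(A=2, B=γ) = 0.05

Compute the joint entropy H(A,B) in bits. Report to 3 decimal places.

H(A,B) = −Σ p(x,y)·log₂ p(x,y) over all 6 cells.
  cell (1,α): −0.47·log₂0.47 = 0.5120
  cell (1,β): −0.07·log₂0.07 = 0.2686
  cell (1,γ): −0.25·log₂0.25 = 0.5000
  cell (2,α): −0.15·log₂0.15 = 0.4105
  cell (2,β): −0.01·log₂0.01 = 0.0664
  cell (2,γ): −0.05·log₂0.05 = 0.2161
Sum = 1.974 bits.

1.974 bits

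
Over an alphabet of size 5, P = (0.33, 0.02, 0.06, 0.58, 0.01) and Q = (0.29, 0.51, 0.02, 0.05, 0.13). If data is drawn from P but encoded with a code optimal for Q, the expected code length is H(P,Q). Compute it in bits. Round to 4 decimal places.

H(P,Q) = −Σ p·log₂ q.
  −0.33·log₂(0.29) = 0.58934
  −0.02·log₂(0.51) = 0.01943
  −0.06·log₂(0.02) = 0.33863
  −0.58·log₂(0.05) = 2.50672
  −0.01·log₂(0.13) = 0.02943
H(P,Q) = 3.4836 bits.

3.4836 bits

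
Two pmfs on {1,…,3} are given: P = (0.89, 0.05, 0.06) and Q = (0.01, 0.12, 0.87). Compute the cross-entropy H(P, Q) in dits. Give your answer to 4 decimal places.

1.8297 dits

H(P,Q) = −Σ p·log₁₀ q.
  −0.89·log₁₀(0.01) = 1.78000
  −0.05·log₁₀(0.12) = 0.04604
  −0.06·log₁₀(0.87) = 0.00363
H(P,Q) = 1.8297 dits.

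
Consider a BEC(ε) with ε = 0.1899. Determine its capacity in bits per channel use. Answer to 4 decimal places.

Binary erasure channel: capacity C = 1 − ε.
C = 1 − 0.1899 = 0.8101 bits per channel use.

0.8101 bits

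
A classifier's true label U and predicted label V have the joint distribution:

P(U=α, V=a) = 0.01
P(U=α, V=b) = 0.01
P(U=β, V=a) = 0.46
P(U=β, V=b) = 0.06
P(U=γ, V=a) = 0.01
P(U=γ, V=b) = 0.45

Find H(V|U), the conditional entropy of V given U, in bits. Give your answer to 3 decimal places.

0.358 bits

Marginals: p(U) = (0.0200, 0.5200, 0.4600), p(V) = (0.4800, 0.5200).
H(V|U) = Σ p(U) · H(V|U=·).
  U=α: p=0.0200, H(V|U=α) = 1.0000
  U=β: p=0.5200, H(V|U=β) = 0.5159
  U=γ: p=0.4600, H(V|U=γ) = 0.1511
Weighted sum = 0.358 bits.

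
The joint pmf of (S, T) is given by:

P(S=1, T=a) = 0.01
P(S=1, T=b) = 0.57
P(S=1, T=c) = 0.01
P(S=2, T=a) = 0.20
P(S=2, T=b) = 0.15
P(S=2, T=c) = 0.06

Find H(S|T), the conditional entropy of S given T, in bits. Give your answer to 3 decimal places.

0.631 bits

Marginals: p(S) = (0.5900, 0.4100), p(T) = (0.2100, 0.7200, 0.0700).
H(S|T) = Σ p(T) · H(S|T=·).
  T=a: p=0.2100, H(S|T=a) = 0.2762
  T=b: p=0.7200, H(S|T=b) = 0.7383
  T=c: p=0.0700, H(S|T=c) = 0.5917
Weighted sum = 0.631 bits.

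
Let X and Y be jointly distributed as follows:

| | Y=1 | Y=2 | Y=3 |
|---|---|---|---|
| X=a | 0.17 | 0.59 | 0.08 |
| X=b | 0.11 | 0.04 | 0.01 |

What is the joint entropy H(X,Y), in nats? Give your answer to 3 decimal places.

H(X,Y) = −Σ p(x,y)·ln p(x,y) over all 6 cells.
  cell (a,1): −0.17·ln0.17 = 0.3012
  cell (a,2): −0.59·ln0.59 = 0.3113
  cell (a,3): −0.08·ln0.08 = 0.2021
  cell (b,1): −0.11·ln0.11 = 0.2428
  cell (b,2): −0.04·ln0.04 = 0.1288
  cell (b,3): −0.01·ln0.01 = 0.0461
Sum = 1.232 nats.

1.232 nats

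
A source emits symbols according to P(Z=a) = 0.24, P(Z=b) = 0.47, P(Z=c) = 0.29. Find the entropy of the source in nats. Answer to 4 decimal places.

1.0564 nats

H(Z) = −Σ p·ln p.
  −(0.24)·ln(0.24) = 0.34251
  −(0.47)·ln(0.47) = 0.35486
  −(0.29)·ln(0.29) = 0.35898
Sum: 0.34251 + 0.35486 + 0.35898 = 1.0564 nats.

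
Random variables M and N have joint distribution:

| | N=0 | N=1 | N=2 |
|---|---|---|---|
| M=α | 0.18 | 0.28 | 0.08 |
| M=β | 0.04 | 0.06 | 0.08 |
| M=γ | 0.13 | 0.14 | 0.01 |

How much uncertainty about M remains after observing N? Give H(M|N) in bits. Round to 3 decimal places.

1.345 bits

Chain rule: H(M|N) = H(M,N) − H(N).
Marginals: p(M) = (0.5400, 0.1800, 0.2800), p(N) = (0.3500, 0.4800, 0.1700).
H(M,N) = 2.8180 bits; H(N) = 1.4730 bits.
H(M|N) = 2.8180 − 1.4730 = 1.345 bits.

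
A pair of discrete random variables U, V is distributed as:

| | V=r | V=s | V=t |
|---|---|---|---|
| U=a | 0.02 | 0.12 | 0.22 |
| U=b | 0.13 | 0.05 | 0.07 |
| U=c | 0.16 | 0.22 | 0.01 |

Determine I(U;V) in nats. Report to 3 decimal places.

0.234 nats

Marginals: p(U) = (0.3600, 0.2500, 0.3900), p(V) = (0.3100, 0.3900, 0.3000).
I(U;V) = H(U) + H(V) − H(U,V).
H(U) = 1.0816, H(V) = 1.0915, H(U,V) = 1.9393.
I(U;V) = 1.0816 + 1.0915 − 1.9393 = 0.234 nats.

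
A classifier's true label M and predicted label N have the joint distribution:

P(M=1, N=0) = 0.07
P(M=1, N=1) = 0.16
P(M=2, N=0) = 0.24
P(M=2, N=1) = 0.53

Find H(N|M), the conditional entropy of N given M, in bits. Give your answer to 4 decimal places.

Marginals: p(M) = (0.2300, 0.7700), p(N) = (0.3100, 0.6900).
H(N|M) = Σ p(M) · H(N|M=·).
  M=1: p=0.2300, H(N|M=1) = 0.8865
  M=2: p=0.7700, H(N|M=2) = 0.8951
Weighted sum = 0.8931 bits.

0.8931 bits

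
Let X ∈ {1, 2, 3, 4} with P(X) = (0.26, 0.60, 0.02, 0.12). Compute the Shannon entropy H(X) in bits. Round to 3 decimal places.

1.427 bits

H(X) = −Σ p·log₂ p.
  −(0.26)·log₂(0.26) = 0.5053
  −(0.60)·log₂(0.60) = 0.4422
  −(0.02)·log₂(0.02) = 0.1129
  −(0.12)·log₂(0.12) = 0.3671
Sum: 0.5053 + 0.4422 + 0.1129 + 0.3671 = 1.427 bits.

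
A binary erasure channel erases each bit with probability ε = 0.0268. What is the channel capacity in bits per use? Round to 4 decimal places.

Binary erasure channel: capacity C = 1 − ε.
C = 1 − 0.0268 = 0.9732 bits per channel use.

0.9732 bits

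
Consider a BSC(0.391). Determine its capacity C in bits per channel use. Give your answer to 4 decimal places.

0.0346 bits

Binary symmetric channel: C = 1 − h₂(ε) where h₂ is the binary entropy function.
h₂(0.391) = −0.391·log₂0.391 − 0.609·log₂0.609 = 0.9654.
C = 1 − 0.9654 = 0.0346 bits per channel use.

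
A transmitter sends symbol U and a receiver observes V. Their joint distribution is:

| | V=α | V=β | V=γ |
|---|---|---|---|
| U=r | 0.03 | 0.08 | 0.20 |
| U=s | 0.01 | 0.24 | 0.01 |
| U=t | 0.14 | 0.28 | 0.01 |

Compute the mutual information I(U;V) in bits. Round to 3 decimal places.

0.408 bits

Marginals: p(U) = (0.3100, 0.2600, 0.4300), p(V) = (0.1800, 0.6000, 0.2200).
I(U;V) = H(U) + H(V) − H(U,V).
H(U) = 1.5526, H(V) = 1.3681, H(U,V) = 2.5124.
I(U;V) = 1.5526 + 1.3681 − 2.5124 = 0.408 bits.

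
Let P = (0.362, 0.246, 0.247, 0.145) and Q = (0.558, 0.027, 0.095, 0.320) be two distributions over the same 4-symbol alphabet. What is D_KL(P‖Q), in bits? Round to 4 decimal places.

0.7331 bits

D(P‖Q) = Σ p·log₂(p/q).
  0.362·log₂(0.362/0.558) = -0.22599
  0.246·log₂(0.246/0.027) = 0.78416
  0.247·log₂(0.247/0.095) = 0.34049
  0.145·log₂(0.145/0.320) = -0.16559
D(P‖Q) = 0.7331 bits.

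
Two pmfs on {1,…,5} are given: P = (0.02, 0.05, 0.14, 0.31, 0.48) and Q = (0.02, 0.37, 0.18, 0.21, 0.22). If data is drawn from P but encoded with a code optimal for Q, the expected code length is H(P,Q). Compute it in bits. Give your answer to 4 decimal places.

2.2774 bits

H(P,Q) = −Σ p·log₂ q.
  −0.02·log₂(0.02) = 0.11288
  −0.05·log₂(0.37) = 0.07172
  −0.14·log₂(0.18) = 0.34635
  −0.31·log₂(0.21) = 0.69798
  −0.48·log₂(0.22) = 1.04852
H(P,Q) = 2.2774 bits.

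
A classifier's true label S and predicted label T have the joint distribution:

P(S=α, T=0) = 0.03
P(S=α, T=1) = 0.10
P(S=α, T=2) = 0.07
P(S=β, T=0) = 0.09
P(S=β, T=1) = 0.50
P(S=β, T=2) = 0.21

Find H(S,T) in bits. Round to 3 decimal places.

2.038 bits

H(S,T) = −Σ p(x,y)·log₂ p(x,y) over all 6 cells.
  cell (α,0): −0.03·log₂0.03 = 0.1518
  cell (α,1): −0.10·log₂0.10 = 0.3322
  cell (α,2): −0.07·log₂0.07 = 0.2686
  cell (β,0): −0.09·log₂0.09 = 0.3127
  cell (β,1): −0.50·log₂0.50 = 0.5000
  cell (β,2): −0.21·log₂0.21 = 0.4728
Sum = 2.038 bits.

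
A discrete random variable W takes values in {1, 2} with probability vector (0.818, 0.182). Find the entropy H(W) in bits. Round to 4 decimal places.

H(W) = −Σ p·log₂ p.
  −(0.818)·log₂(0.818) = 0.23708
  −(0.182)·log₂(0.182) = 0.44735
Sum: 0.23708 + 0.44735 = 0.6844 bits.

0.6844 bits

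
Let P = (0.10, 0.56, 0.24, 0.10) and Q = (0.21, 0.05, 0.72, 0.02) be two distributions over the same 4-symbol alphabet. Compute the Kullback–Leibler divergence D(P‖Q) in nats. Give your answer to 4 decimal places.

1.1760 nats

D(P‖Q) = Σ p·ln(p/q).
  0.10·ln(0.10/0.21) = -0.07419
  0.56·ln(0.56/0.05) = 1.35291
  0.24·ln(0.24/0.72) = -0.26367
  0.10·ln(0.10/0.02) = 0.16094
D(P‖Q) = 1.1760 nats.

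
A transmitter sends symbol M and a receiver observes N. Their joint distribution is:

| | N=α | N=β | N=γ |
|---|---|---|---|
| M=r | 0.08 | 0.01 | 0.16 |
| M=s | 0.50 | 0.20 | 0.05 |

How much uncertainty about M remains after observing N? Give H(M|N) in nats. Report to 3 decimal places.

0.388 nats

Marginals: p(M) = (0.2500, 0.7500), p(N) = (0.5800, 0.2100, 0.2100).
H(M|N) = Σ p(N) · H(M|N=·).
  N=α: p=0.5800, H(M|N=α) = 0.4012
  N=β: p=0.2100, H(M|N=β) = 0.1914
  N=γ: p=0.2100, H(M|N=γ) = 0.5489
Weighted sum = 0.388 nats.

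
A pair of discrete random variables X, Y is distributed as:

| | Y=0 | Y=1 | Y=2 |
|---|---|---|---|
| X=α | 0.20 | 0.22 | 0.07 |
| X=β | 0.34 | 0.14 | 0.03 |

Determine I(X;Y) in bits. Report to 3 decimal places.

0.051 bits

Marginals: p(X) = (0.4900, 0.5100), p(Y) = (0.5400, 0.3600, 0.1000).
I(X;Y) = Σ p(x,y)·log₂[p(x,y)/(p(x)p(y))].
  (α,0): 0.20·log₂(0.7559) = -0.0808
  (α,1): 0.22·log₂(1.2472) = 0.0701
  (α,2): 0.07·log₂(1.4286) = 0.0360
  (β,0): 0.34·log₂(1.2346) = 0.1034
  (β,1): 0.14·log₂(0.7625) = -0.0548
  (β,2): 0.03·log₂(0.5882) = -0.0230
Sum = 0.051 bits.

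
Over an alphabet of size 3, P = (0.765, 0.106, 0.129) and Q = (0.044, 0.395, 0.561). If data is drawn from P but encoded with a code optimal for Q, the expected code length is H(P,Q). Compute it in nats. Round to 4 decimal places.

2.5626 nats

H(P,Q) = −Σ p·ln q.
  −0.765·ln(0.044) = 2.38953
  −0.106·ln(0.395) = 0.09846
  −0.129·ln(0.561) = 0.07457
H(P,Q) = 2.5626 nats.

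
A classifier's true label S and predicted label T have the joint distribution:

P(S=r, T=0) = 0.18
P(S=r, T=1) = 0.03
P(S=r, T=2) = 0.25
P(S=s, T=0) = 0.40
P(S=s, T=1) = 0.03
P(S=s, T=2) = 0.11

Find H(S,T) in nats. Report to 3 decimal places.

1.475 nats

H(S,T) = −Σ p(x,y)·ln p(x,y) over all 6 cells.
  cell (r,0): −0.18·ln0.18 = 0.3087
  cell (r,1): −0.03·ln0.03 = 0.1052
  cell (r,2): −0.25·ln0.25 = 0.3466
  cell (s,0): −0.40·ln0.40 = 0.3665
  cell (s,1): −0.03·ln0.03 = 0.1052
  cell (s,2): −0.11·ln0.11 = 0.2428
Sum = 1.475 nats.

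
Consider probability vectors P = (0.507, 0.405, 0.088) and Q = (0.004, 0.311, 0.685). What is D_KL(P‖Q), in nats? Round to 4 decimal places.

D(P‖Q) = Σ p·ln(p/q).
  0.507·ln(0.507/0.004) = 2.45500
  0.405·ln(0.405/0.311) = 0.10696
  0.088·ln(0.088/0.685) = -0.18058
D(P‖Q) = 2.3814 nats.

2.3814 nats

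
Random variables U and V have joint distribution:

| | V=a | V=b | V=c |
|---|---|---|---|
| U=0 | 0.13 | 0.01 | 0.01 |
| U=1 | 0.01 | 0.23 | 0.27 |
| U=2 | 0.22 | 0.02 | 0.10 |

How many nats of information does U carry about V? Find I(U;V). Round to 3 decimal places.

0.344 nats

Marginals: p(U) = (0.1500, 0.5100, 0.3400), p(V) = (0.3600, 0.2600, 0.3800).
I(U;V) = Σ p(x,y)·ln[p(x,y)/(p(x)p(y))].
  (0,a): 0.13·ln(2.4074) = 0.1142
  (0,b): 0.01·ln(0.2564) = -0.0136
  (0,c): 0.01·ln(0.1754) = -0.0174
  (1,a): 0.01·ln(0.0545) = -0.0291
  (1,b): 0.23·ln(1.7345) = 0.1267
  (1,c): 0.27·ln(1.3932) = 0.0895
  (2,a): 0.22·ln(1.7974) = 0.1290
  (2,b): 0.02·ln(0.2262) = -0.0297
  (2,c): 0.10·ln(0.7740) = -0.0256
Sum = 0.344 nats.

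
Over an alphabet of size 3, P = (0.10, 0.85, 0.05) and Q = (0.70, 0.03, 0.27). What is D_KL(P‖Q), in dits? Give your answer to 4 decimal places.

1.1133 dits

D(P‖Q) = Σ p·log₁₀(p/q).
  0.10·log₁₀(0.10/0.70) = -0.08451
  0.85·log₁₀(0.85/0.03) = 1.23445
  0.05·log₁₀(0.05/0.27) = -0.03662
D(P‖Q) = 1.1133 dits.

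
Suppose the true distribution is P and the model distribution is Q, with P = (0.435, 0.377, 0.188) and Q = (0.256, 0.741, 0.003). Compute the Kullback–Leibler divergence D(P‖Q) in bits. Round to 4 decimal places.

D(P‖Q) = Σ p·log₂(p/q).
  0.435·log₂(0.435/0.256) = 0.33272
  0.377·log₂(0.377/0.741) = -0.36754
  0.188·log₂(0.188/0.003) = 1.12229
D(P‖Q) = 1.0875 bits.

1.0875 bits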